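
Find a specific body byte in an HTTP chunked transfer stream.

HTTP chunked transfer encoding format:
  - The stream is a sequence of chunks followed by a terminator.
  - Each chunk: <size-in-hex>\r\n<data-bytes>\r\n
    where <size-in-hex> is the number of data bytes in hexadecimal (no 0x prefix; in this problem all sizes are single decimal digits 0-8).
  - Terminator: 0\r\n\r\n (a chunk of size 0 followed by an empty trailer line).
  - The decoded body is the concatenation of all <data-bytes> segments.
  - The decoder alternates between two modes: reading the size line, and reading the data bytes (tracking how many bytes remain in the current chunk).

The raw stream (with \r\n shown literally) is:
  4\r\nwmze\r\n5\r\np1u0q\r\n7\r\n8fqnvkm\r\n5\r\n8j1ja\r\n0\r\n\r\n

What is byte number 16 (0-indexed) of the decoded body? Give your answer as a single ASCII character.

Answer: 8

Derivation:
Chunk 1: stream[0..1]='4' size=0x4=4, data at stream[3..7]='wmze' -> body[0..4], body so far='wmze'
Chunk 2: stream[9..10]='5' size=0x5=5, data at stream[12..17]='p1u0q' -> body[4..9], body so far='wmzep1u0q'
Chunk 3: stream[19..20]='7' size=0x7=7, data at stream[22..29]='8fqnvkm' -> body[9..16], body so far='wmzep1u0q8fqnvkm'
Chunk 4: stream[31..32]='5' size=0x5=5, data at stream[34..39]='8j1ja' -> body[16..21], body so far='wmzep1u0q8fqnvkm8j1ja'
Chunk 5: stream[41..42]='0' size=0 (terminator). Final body='wmzep1u0q8fqnvkm8j1ja' (21 bytes)
Body byte 16 = '8'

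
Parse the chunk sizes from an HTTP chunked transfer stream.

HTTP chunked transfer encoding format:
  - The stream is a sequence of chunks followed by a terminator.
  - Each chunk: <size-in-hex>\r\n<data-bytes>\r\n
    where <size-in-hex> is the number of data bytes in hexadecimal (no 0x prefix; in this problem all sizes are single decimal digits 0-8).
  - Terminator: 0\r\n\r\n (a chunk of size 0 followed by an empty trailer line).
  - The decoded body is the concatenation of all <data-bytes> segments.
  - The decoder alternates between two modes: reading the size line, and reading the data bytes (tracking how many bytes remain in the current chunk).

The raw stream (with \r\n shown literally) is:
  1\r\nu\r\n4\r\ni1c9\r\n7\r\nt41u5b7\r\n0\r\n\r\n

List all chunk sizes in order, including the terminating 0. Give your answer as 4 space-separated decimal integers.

Chunk 1: stream[0..1]='1' size=0x1=1, data at stream[3..4]='u' -> body[0..1], body so far='u'
Chunk 2: stream[6..7]='4' size=0x4=4, data at stream[9..13]='i1c9' -> body[1..5], body so far='ui1c9'
Chunk 3: stream[15..16]='7' size=0x7=7, data at stream[18..25]='t41u5b7' -> body[5..12], body so far='ui1c9t41u5b7'
Chunk 4: stream[27..28]='0' size=0 (terminator). Final body='ui1c9t41u5b7' (12 bytes)

Answer: 1 4 7 0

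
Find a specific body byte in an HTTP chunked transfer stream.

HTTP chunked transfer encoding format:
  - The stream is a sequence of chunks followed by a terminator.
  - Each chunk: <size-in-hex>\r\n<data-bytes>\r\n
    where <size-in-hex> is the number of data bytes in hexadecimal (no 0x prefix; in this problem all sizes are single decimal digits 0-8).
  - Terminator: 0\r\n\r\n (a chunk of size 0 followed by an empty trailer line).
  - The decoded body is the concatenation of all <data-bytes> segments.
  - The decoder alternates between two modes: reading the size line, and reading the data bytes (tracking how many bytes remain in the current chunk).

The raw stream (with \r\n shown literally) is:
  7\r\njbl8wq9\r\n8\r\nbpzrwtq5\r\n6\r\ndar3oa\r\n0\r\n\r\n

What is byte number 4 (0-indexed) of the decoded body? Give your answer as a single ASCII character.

Chunk 1: stream[0..1]='7' size=0x7=7, data at stream[3..10]='jbl8wq9' -> body[0..7], body so far='jbl8wq9'
Chunk 2: stream[12..13]='8' size=0x8=8, data at stream[15..23]='bpzrwtq5' -> body[7..15], body so far='jbl8wq9bpzrwtq5'
Chunk 3: stream[25..26]='6' size=0x6=6, data at stream[28..34]='dar3oa' -> body[15..21], body so far='jbl8wq9bpzrwtq5dar3oa'
Chunk 4: stream[36..37]='0' size=0 (terminator). Final body='jbl8wq9bpzrwtq5dar3oa' (21 bytes)
Body byte 4 = 'w'

Answer: w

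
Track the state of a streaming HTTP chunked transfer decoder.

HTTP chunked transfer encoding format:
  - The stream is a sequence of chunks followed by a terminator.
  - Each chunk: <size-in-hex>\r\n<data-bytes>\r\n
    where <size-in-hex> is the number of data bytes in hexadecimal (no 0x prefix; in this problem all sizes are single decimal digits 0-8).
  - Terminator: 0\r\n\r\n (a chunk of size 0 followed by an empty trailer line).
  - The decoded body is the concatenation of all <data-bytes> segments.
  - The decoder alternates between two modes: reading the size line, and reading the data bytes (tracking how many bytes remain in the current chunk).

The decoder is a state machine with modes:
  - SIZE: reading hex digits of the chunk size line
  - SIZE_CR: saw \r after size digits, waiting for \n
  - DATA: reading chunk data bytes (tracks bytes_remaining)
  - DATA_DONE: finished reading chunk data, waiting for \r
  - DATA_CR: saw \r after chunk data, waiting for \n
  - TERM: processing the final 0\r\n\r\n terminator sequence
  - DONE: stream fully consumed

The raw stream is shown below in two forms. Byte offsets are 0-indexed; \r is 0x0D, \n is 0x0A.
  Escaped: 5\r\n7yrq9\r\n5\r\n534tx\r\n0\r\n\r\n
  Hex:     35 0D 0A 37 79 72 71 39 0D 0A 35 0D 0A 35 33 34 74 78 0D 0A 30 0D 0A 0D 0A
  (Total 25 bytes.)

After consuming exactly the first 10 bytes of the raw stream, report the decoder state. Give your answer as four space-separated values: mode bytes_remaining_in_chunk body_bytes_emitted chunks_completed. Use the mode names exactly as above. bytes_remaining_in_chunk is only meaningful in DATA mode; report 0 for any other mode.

Byte 0 = '5': mode=SIZE remaining=0 emitted=0 chunks_done=0
Byte 1 = 0x0D: mode=SIZE_CR remaining=0 emitted=0 chunks_done=0
Byte 2 = 0x0A: mode=DATA remaining=5 emitted=0 chunks_done=0
Byte 3 = '7': mode=DATA remaining=4 emitted=1 chunks_done=0
Byte 4 = 'y': mode=DATA remaining=3 emitted=2 chunks_done=0
Byte 5 = 'r': mode=DATA remaining=2 emitted=3 chunks_done=0
Byte 6 = 'q': mode=DATA remaining=1 emitted=4 chunks_done=0
Byte 7 = '9': mode=DATA_DONE remaining=0 emitted=5 chunks_done=0
Byte 8 = 0x0D: mode=DATA_CR remaining=0 emitted=5 chunks_done=0
Byte 9 = 0x0A: mode=SIZE remaining=0 emitted=5 chunks_done=1

Answer: SIZE 0 5 1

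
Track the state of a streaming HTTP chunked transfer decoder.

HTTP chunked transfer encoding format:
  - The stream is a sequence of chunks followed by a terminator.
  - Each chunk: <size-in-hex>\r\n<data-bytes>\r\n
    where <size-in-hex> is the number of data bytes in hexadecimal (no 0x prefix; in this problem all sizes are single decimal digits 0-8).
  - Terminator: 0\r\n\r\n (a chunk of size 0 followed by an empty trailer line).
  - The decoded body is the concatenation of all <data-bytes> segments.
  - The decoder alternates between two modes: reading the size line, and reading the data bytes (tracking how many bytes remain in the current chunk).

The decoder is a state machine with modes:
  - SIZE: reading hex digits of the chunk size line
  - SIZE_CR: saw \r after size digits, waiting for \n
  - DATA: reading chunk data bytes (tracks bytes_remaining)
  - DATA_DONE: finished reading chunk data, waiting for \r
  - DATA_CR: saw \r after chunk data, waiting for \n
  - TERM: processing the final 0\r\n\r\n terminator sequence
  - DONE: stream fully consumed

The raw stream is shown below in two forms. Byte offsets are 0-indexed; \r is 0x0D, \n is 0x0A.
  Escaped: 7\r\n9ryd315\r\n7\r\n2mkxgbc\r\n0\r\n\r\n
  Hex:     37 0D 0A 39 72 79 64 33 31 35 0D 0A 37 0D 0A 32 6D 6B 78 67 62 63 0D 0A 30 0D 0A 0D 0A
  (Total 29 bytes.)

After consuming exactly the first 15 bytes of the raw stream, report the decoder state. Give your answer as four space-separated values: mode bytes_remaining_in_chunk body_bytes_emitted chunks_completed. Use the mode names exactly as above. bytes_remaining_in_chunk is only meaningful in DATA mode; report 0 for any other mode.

Byte 0 = '7': mode=SIZE remaining=0 emitted=0 chunks_done=0
Byte 1 = 0x0D: mode=SIZE_CR remaining=0 emitted=0 chunks_done=0
Byte 2 = 0x0A: mode=DATA remaining=7 emitted=0 chunks_done=0
Byte 3 = '9': mode=DATA remaining=6 emitted=1 chunks_done=0
Byte 4 = 'r': mode=DATA remaining=5 emitted=2 chunks_done=0
Byte 5 = 'y': mode=DATA remaining=4 emitted=3 chunks_done=0
Byte 6 = 'd': mode=DATA remaining=3 emitted=4 chunks_done=0
Byte 7 = '3': mode=DATA remaining=2 emitted=5 chunks_done=0
Byte 8 = '1': mode=DATA remaining=1 emitted=6 chunks_done=0
Byte 9 = '5': mode=DATA_DONE remaining=0 emitted=7 chunks_done=0
Byte 10 = 0x0D: mode=DATA_CR remaining=0 emitted=7 chunks_done=0
Byte 11 = 0x0A: mode=SIZE remaining=0 emitted=7 chunks_done=1
Byte 12 = '7': mode=SIZE remaining=0 emitted=7 chunks_done=1
Byte 13 = 0x0D: mode=SIZE_CR remaining=0 emitted=7 chunks_done=1
Byte 14 = 0x0A: mode=DATA remaining=7 emitted=7 chunks_done=1

Answer: DATA 7 7 1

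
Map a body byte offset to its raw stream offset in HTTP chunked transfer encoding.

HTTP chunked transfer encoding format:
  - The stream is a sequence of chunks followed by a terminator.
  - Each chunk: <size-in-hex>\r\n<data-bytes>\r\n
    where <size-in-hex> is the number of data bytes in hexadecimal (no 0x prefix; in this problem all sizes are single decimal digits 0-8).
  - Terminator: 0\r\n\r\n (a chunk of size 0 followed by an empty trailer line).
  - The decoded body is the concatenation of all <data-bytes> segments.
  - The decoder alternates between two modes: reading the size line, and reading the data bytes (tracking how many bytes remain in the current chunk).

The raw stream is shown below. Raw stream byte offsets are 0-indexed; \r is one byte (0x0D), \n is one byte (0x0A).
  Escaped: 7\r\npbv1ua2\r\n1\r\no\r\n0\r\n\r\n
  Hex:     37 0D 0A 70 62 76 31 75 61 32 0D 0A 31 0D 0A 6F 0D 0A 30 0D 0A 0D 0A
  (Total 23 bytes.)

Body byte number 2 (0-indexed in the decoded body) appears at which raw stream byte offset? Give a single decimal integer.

Answer: 5

Derivation:
Chunk 1: stream[0..1]='7' size=0x7=7, data at stream[3..10]='pbv1ua2' -> body[0..7], body so far='pbv1ua2'
Chunk 2: stream[12..13]='1' size=0x1=1, data at stream[15..16]='o' -> body[7..8], body so far='pbv1ua2o'
Chunk 3: stream[18..19]='0' size=0 (terminator). Final body='pbv1ua2o' (8 bytes)
Body byte 2 at stream offset 5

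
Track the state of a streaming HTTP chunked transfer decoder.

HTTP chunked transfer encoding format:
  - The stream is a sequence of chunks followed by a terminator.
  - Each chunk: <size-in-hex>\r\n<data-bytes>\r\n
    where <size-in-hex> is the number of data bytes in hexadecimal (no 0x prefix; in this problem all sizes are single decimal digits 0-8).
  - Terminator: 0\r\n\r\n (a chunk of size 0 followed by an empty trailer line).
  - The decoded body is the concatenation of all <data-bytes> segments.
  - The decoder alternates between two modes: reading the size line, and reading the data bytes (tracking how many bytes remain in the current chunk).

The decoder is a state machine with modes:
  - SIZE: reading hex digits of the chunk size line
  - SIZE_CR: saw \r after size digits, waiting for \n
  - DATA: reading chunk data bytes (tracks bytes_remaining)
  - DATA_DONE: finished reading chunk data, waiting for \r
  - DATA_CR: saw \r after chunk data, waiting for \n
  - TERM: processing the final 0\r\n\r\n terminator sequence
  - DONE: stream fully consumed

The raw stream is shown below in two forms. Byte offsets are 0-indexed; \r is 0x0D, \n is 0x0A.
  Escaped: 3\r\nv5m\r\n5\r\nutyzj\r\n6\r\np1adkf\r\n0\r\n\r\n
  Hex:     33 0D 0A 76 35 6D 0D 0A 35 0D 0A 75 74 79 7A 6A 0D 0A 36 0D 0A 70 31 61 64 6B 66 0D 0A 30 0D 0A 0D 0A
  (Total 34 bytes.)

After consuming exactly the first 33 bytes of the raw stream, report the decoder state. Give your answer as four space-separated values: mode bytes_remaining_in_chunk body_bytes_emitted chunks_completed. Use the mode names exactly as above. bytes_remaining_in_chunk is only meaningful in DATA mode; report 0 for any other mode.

Byte 0 = '3': mode=SIZE remaining=0 emitted=0 chunks_done=0
Byte 1 = 0x0D: mode=SIZE_CR remaining=0 emitted=0 chunks_done=0
Byte 2 = 0x0A: mode=DATA remaining=3 emitted=0 chunks_done=0
Byte 3 = 'v': mode=DATA remaining=2 emitted=1 chunks_done=0
Byte 4 = '5': mode=DATA remaining=1 emitted=2 chunks_done=0
Byte 5 = 'm': mode=DATA_DONE remaining=0 emitted=3 chunks_done=0
Byte 6 = 0x0D: mode=DATA_CR remaining=0 emitted=3 chunks_done=0
Byte 7 = 0x0A: mode=SIZE remaining=0 emitted=3 chunks_done=1
Byte 8 = '5': mode=SIZE remaining=0 emitted=3 chunks_done=1
Byte 9 = 0x0D: mode=SIZE_CR remaining=0 emitted=3 chunks_done=1
Byte 10 = 0x0A: mode=DATA remaining=5 emitted=3 chunks_done=1
Byte 11 = 'u': mode=DATA remaining=4 emitted=4 chunks_done=1
Byte 12 = 't': mode=DATA remaining=3 emitted=5 chunks_done=1
Byte 13 = 'y': mode=DATA remaining=2 emitted=6 chunks_done=1
Byte 14 = 'z': mode=DATA remaining=1 emitted=7 chunks_done=1
Byte 15 = 'j': mode=DATA_DONE remaining=0 emitted=8 chunks_done=1
Byte 16 = 0x0D: mode=DATA_CR remaining=0 emitted=8 chunks_done=1
Byte 17 = 0x0A: mode=SIZE remaining=0 emitted=8 chunks_done=2
Byte 18 = '6': mode=SIZE remaining=0 emitted=8 chunks_done=2
Byte 19 = 0x0D: mode=SIZE_CR remaining=0 emitted=8 chunks_done=2
Byte 20 = 0x0A: mode=DATA remaining=6 emitted=8 chunks_done=2
Byte 21 = 'p': mode=DATA remaining=5 emitted=9 chunks_done=2
Byte 22 = '1': mode=DATA remaining=4 emitted=10 chunks_done=2
Byte 23 = 'a': mode=DATA remaining=3 emitted=11 chunks_done=2
Byte 24 = 'd': mode=DATA remaining=2 emitted=12 chunks_done=2
Byte 25 = 'k': mode=DATA remaining=1 emitted=13 chunks_done=2
Byte 26 = 'f': mode=DATA_DONE remaining=0 emitted=14 chunks_done=2
Byte 27 = 0x0D: mode=DATA_CR remaining=0 emitted=14 chunks_done=2
Byte 28 = 0x0A: mode=SIZE remaining=0 emitted=14 chunks_done=3
Byte 29 = '0': mode=SIZE remaining=0 emitted=14 chunks_done=3
Byte 30 = 0x0D: mode=SIZE_CR remaining=0 emitted=14 chunks_done=3
Byte 31 = 0x0A: mode=TERM remaining=0 emitted=14 chunks_done=3
Byte 32 = 0x0D: mode=TERM remaining=0 emitted=14 chunks_done=3

Answer: TERM 0 14 3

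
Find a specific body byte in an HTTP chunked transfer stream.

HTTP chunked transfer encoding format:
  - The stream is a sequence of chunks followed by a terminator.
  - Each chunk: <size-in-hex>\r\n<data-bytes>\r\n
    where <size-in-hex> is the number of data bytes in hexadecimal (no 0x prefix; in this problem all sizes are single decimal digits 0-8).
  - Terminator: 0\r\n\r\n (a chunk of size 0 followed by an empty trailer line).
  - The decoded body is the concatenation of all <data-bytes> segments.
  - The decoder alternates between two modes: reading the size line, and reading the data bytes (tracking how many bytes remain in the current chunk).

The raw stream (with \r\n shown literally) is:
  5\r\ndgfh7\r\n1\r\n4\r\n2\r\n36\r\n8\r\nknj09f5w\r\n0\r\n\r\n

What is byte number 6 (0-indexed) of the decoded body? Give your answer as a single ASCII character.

Answer: 3

Derivation:
Chunk 1: stream[0..1]='5' size=0x5=5, data at stream[3..8]='dgfh7' -> body[0..5], body so far='dgfh7'
Chunk 2: stream[10..11]='1' size=0x1=1, data at stream[13..14]='4' -> body[5..6], body so far='dgfh74'
Chunk 3: stream[16..17]='2' size=0x2=2, data at stream[19..21]='36' -> body[6..8], body so far='dgfh7436'
Chunk 4: stream[23..24]='8' size=0x8=8, data at stream[26..34]='knj09f5w' -> body[8..16], body so far='dgfh7436knj09f5w'
Chunk 5: stream[36..37]='0' size=0 (terminator). Final body='dgfh7436knj09f5w' (16 bytes)
Body byte 6 = '3'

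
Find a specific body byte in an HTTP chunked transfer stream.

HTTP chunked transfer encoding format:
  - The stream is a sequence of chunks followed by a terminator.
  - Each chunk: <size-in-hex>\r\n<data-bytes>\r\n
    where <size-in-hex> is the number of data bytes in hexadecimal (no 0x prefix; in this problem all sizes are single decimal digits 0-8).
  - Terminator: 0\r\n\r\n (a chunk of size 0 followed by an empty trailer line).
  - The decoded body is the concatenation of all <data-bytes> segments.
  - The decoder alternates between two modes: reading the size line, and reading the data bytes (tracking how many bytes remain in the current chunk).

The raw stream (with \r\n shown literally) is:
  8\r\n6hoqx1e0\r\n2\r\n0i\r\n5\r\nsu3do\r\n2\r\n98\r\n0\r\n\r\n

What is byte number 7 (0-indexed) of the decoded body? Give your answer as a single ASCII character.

Answer: 0

Derivation:
Chunk 1: stream[0..1]='8' size=0x8=8, data at stream[3..11]='6hoqx1e0' -> body[0..8], body so far='6hoqx1e0'
Chunk 2: stream[13..14]='2' size=0x2=2, data at stream[16..18]='0i' -> body[8..10], body so far='6hoqx1e00i'
Chunk 3: stream[20..21]='5' size=0x5=5, data at stream[23..28]='su3do' -> body[10..15], body so far='6hoqx1e00isu3do'
Chunk 4: stream[30..31]='2' size=0x2=2, data at stream[33..35]='98' -> body[15..17], body so far='6hoqx1e00isu3do98'
Chunk 5: stream[37..38]='0' size=0 (terminator). Final body='6hoqx1e00isu3do98' (17 bytes)
Body byte 7 = '0'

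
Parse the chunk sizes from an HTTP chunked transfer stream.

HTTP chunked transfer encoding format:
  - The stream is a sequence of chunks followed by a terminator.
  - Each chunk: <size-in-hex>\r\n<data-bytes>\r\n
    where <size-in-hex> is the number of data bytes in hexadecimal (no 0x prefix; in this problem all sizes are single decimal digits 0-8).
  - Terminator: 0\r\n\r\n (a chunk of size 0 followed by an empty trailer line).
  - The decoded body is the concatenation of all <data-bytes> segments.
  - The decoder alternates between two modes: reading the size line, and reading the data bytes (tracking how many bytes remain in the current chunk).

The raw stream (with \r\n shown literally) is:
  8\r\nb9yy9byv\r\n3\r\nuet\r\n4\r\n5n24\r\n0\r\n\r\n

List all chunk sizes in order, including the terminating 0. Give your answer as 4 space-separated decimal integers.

Chunk 1: stream[0..1]='8' size=0x8=8, data at stream[3..11]='b9yy9byv' -> body[0..8], body so far='b9yy9byv'
Chunk 2: stream[13..14]='3' size=0x3=3, data at stream[16..19]='uet' -> body[8..11], body so far='b9yy9byvuet'
Chunk 3: stream[21..22]='4' size=0x4=4, data at stream[24..28]='5n24' -> body[11..15], body so far='b9yy9byvuet5n24'
Chunk 4: stream[30..31]='0' size=0 (terminator). Final body='b9yy9byvuet5n24' (15 bytes)

Answer: 8 3 4 0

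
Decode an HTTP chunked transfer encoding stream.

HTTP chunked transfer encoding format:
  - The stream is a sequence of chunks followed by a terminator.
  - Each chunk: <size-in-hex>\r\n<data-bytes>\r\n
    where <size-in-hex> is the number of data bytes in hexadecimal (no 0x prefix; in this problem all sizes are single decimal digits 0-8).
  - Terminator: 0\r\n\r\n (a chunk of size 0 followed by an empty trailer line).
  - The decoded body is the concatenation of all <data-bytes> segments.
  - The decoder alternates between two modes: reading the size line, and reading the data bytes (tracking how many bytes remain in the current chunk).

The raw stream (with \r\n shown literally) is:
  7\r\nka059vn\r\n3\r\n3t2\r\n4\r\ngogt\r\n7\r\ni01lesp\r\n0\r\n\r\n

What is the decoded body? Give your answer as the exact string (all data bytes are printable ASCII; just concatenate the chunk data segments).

Chunk 1: stream[0..1]='7' size=0x7=7, data at stream[3..10]='ka059vn' -> body[0..7], body so far='ka059vn'
Chunk 2: stream[12..13]='3' size=0x3=3, data at stream[15..18]='3t2' -> body[7..10], body so far='ka059vn3t2'
Chunk 3: stream[20..21]='4' size=0x4=4, data at stream[23..27]='gogt' -> body[10..14], body so far='ka059vn3t2gogt'
Chunk 4: stream[29..30]='7' size=0x7=7, data at stream[32..39]='i01lesp' -> body[14..21], body so far='ka059vn3t2gogti01lesp'
Chunk 5: stream[41..42]='0' size=0 (terminator). Final body='ka059vn3t2gogti01lesp' (21 bytes)

Answer: ka059vn3t2gogti01lesp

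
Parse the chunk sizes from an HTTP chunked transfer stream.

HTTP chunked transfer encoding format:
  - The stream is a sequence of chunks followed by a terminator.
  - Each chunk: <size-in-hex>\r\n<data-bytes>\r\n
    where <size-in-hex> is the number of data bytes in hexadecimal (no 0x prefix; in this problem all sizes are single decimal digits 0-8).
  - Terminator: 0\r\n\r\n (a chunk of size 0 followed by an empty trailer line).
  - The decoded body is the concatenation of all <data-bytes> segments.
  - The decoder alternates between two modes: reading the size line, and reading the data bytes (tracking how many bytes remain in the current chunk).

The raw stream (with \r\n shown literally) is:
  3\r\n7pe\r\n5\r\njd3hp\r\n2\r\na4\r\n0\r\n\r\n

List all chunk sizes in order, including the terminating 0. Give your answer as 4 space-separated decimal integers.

Answer: 3 5 2 0

Derivation:
Chunk 1: stream[0..1]='3' size=0x3=3, data at stream[3..6]='7pe' -> body[0..3], body so far='7pe'
Chunk 2: stream[8..9]='5' size=0x5=5, data at stream[11..16]='jd3hp' -> body[3..8], body so far='7pejd3hp'
Chunk 3: stream[18..19]='2' size=0x2=2, data at stream[21..23]='a4' -> body[8..10], body so far='7pejd3hpa4'
Chunk 4: stream[25..26]='0' size=0 (terminator). Final body='7pejd3hpa4' (10 bytes)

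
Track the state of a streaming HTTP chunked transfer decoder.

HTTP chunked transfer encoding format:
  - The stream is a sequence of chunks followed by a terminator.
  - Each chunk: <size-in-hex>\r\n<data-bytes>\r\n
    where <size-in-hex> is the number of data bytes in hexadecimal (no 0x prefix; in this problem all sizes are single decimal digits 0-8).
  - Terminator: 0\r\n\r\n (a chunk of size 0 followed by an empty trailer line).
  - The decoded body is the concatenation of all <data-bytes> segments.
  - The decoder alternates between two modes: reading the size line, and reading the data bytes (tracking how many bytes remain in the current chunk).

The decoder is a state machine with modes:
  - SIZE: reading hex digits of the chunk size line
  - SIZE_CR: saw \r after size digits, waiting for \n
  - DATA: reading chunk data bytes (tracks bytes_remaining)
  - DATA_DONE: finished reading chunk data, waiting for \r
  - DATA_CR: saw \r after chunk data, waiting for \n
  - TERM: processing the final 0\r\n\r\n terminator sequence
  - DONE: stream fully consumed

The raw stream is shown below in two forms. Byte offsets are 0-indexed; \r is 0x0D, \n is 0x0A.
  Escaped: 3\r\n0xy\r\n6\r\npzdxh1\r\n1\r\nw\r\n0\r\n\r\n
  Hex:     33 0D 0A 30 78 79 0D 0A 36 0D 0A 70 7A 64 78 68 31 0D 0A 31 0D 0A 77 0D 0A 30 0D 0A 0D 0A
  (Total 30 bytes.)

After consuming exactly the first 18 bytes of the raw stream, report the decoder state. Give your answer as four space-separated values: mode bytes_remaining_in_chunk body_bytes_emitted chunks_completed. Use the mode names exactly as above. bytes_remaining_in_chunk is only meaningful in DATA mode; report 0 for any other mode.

Byte 0 = '3': mode=SIZE remaining=0 emitted=0 chunks_done=0
Byte 1 = 0x0D: mode=SIZE_CR remaining=0 emitted=0 chunks_done=0
Byte 2 = 0x0A: mode=DATA remaining=3 emitted=0 chunks_done=0
Byte 3 = '0': mode=DATA remaining=2 emitted=1 chunks_done=0
Byte 4 = 'x': mode=DATA remaining=1 emitted=2 chunks_done=0
Byte 5 = 'y': mode=DATA_DONE remaining=0 emitted=3 chunks_done=0
Byte 6 = 0x0D: mode=DATA_CR remaining=0 emitted=3 chunks_done=0
Byte 7 = 0x0A: mode=SIZE remaining=0 emitted=3 chunks_done=1
Byte 8 = '6': mode=SIZE remaining=0 emitted=3 chunks_done=1
Byte 9 = 0x0D: mode=SIZE_CR remaining=0 emitted=3 chunks_done=1
Byte 10 = 0x0A: mode=DATA remaining=6 emitted=3 chunks_done=1
Byte 11 = 'p': mode=DATA remaining=5 emitted=4 chunks_done=1
Byte 12 = 'z': mode=DATA remaining=4 emitted=5 chunks_done=1
Byte 13 = 'd': mode=DATA remaining=3 emitted=6 chunks_done=1
Byte 14 = 'x': mode=DATA remaining=2 emitted=7 chunks_done=1
Byte 15 = 'h': mode=DATA remaining=1 emitted=8 chunks_done=1
Byte 16 = '1': mode=DATA_DONE remaining=0 emitted=9 chunks_done=1
Byte 17 = 0x0D: mode=DATA_CR remaining=0 emitted=9 chunks_done=1

Answer: DATA_CR 0 9 1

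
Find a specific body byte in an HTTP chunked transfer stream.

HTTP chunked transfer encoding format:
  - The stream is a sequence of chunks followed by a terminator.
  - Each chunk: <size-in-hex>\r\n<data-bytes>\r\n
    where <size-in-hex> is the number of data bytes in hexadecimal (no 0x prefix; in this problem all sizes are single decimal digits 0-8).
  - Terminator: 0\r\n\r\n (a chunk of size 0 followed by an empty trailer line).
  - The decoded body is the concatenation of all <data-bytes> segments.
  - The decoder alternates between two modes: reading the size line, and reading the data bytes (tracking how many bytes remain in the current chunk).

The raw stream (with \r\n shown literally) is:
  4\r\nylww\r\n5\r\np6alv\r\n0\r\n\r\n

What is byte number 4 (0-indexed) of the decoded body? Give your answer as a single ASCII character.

Chunk 1: stream[0..1]='4' size=0x4=4, data at stream[3..7]='ylww' -> body[0..4], body so far='ylww'
Chunk 2: stream[9..10]='5' size=0x5=5, data at stream[12..17]='p6alv' -> body[4..9], body so far='ylwwp6alv'
Chunk 3: stream[19..20]='0' size=0 (terminator). Final body='ylwwp6alv' (9 bytes)
Body byte 4 = 'p'

Answer: p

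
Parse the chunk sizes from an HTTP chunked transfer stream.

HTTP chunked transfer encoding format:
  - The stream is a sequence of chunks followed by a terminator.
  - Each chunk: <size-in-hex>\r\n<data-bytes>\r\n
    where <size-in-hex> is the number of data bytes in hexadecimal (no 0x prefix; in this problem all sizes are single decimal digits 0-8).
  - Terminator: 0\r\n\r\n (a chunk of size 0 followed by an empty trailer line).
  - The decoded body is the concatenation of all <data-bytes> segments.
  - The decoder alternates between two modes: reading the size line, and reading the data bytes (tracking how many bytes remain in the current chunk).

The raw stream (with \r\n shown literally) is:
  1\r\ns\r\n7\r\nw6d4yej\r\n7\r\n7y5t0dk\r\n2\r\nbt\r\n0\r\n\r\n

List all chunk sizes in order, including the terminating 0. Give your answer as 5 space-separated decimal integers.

Answer: 1 7 7 2 0

Derivation:
Chunk 1: stream[0..1]='1' size=0x1=1, data at stream[3..4]='s' -> body[0..1], body so far='s'
Chunk 2: stream[6..7]='7' size=0x7=7, data at stream[9..16]='w6d4yej' -> body[1..8], body so far='sw6d4yej'
Chunk 3: stream[18..19]='7' size=0x7=7, data at stream[21..28]='7y5t0dk' -> body[8..15], body so far='sw6d4yej7y5t0dk'
Chunk 4: stream[30..31]='2' size=0x2=2, data at stream[33..35]='bt' -> body[15..17], body so far='sw6d4yej7y5t0dkbt'
Chunk 5: stream[37..38]='0' size=0 (terminator). Final body='sw6d4yej7y5t0dkbt' (17 bytes)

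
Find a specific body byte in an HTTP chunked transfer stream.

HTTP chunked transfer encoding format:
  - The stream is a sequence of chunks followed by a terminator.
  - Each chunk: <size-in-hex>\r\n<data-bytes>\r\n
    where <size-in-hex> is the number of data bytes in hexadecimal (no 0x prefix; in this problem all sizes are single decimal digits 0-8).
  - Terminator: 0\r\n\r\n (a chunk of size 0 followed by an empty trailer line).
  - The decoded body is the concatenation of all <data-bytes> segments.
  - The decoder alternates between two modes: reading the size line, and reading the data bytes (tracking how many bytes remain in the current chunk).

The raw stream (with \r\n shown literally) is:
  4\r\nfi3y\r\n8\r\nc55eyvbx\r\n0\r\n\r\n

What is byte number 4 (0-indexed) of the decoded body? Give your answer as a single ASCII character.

Chunk 1: stream[0..1]='4' size=0x4=4, data at stream[3..7]='fi3y' -> body[0..4], body so far='fi3y'
Chunk 2: stream[9..10]='8' size=0x8=8, data at stream[12..20]='c55eyvbx' -> body[4..12], body so far='fi3yc55eyvbx'
Chunk 3: stream[22..23]='0' size=0 (terminator). Final body='fi3yc55eyvbx' (12 bytes)
Body byte 4 = 'c'

Answer: c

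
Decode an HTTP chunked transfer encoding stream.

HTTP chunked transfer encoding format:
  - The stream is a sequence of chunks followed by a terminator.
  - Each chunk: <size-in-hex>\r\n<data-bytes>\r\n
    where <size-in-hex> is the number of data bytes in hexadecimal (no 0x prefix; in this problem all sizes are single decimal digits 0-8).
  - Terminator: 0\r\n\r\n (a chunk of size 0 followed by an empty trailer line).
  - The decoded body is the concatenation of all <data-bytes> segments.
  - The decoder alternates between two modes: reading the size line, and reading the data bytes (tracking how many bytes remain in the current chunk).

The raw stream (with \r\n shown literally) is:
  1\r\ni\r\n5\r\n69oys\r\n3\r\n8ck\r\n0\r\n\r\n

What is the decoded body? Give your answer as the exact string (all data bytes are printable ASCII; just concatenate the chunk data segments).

Chunk 1: stream[0..1]='1' size=0x1=1, data at stream[3..4]='i' -> body[0..1], body so far='i'
Chunk 2: stream[6..7]='5' size=0x5=5, data at stream[9..14]='69oys' -> body[1..6], body so far='i69oys'
Chunk 3: stream[16..17]='3' size=0x3=3, data at stream[19..22]='8ck' -> body[6..9], body so far='i69oys8ck'
Chunk 4: stream[24..25]='0' size=0 (terminator). Final body='i69oys8ck' (9 bytes)

Answer: i69oys8ck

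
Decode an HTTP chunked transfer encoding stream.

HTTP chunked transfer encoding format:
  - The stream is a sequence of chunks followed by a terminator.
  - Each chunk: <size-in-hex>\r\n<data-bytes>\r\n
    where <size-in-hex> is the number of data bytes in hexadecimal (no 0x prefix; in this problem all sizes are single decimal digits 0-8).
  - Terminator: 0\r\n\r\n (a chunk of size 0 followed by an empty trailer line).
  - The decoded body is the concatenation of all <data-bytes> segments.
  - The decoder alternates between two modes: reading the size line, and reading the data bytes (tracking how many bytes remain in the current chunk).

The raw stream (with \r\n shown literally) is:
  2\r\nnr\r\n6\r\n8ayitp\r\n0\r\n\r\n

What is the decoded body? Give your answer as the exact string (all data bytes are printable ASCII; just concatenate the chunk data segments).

Answer: nr8ayitp

Derivation:
Chunk 1: stream[0..1]='2' size=0x2=2, data at stream[3..5]='nr' -> body[0..2], body so far='nr'
Chunk 2: stream[7..8]='6' size=0x6=6, data at stream[10..16]='8ayitp' -> body[2..8], body so far='nr8ayitp'
Chunk 3: stream[18..19]='0' size=0 (terminator). Final body='nr8ayitp' (8 bytes)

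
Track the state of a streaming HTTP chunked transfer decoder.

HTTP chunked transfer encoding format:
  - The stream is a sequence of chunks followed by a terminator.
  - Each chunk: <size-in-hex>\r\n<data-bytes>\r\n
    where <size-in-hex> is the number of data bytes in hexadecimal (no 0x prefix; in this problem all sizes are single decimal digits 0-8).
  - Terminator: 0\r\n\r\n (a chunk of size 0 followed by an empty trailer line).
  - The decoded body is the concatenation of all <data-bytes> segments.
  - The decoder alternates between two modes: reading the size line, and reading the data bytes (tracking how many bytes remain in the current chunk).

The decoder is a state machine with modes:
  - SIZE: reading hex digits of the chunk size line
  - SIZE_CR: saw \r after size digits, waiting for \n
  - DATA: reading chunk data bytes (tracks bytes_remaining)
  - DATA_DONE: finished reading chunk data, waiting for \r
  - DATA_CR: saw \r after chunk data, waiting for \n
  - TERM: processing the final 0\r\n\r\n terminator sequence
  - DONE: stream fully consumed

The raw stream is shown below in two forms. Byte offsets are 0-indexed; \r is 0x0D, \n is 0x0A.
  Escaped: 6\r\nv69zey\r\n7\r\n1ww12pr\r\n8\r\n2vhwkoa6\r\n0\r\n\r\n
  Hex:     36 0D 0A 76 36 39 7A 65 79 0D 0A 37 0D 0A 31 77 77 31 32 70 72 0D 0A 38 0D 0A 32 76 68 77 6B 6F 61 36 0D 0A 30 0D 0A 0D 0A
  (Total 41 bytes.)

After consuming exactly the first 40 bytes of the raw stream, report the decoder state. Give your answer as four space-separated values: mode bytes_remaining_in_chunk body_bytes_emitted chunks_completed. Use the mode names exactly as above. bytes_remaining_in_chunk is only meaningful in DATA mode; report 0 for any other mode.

Answer: TERM 0 21 3

Derivation:
Byte 0 = '6': mode=SIZE remaining=0 emitted=0 chunks_done=0
Byte 1 = 0x0D: mode=SIZE_CR remaining=0 emitted=0 chunks_done=0
Byte 2 = 0x0A: mode=DATA remaining=6 emitted=0 chunks_done=0
Byte 3 = 'v': mode=DATA remaining=5 emitted=1 chunks_done=0
Byte 4 = '6': mode=DATA remaining=4 emitted=2 chunks_done=0
Byte 5 = '9': mode=DATA remaining=3 emitted=3 chunks_done=0
Byte 6 = 'z': mode=DATA remaining=2 emitted=4 chunks_done=0
Byte 7 = 'e': mode=DATA remaining=1 emitted=5 chunks_done=0
Byte 8 = 'y': mode=DATA_DONE remaining=0 emitted=6 chunks_done=0
Byte 9 = 0x0D: mode=DATA_CR remaining=0 emitted=6 chunks_done=0
Byte 10 = 0x0A: mode=SIZE remaining=0 emitted=6 chunks_done=1
Byte 11 = '7': mode=SIZE remaining=0 emitted=6 chunks_done=1
Byte 12 = 0x0D: mode=SIZE_CR remaining=0 emitted=6 chunks_done=1
Byte 13 = 0x0A: mode=DATA remaining=7 emitted=6 chunks_done=1
Byte 14 = '1': mode=DATA remaining=6 emitted=7 chunks_done=1
Byte 15 = 'w': mode=DATA remaining=5 emitted=8 chunks_done=1
Byte 16 = 'w': mode=DATA remaining=4 emitted=9 chunks_done=1
Byte 17 = '1': mode=DATA remaining=3 emitted=10 chunks_done=1
Byte 18 = '2': mode=DATA remaining=2 emitted=11 chunks_done=1
Byte 19 = 'p': mode=DATA remaining=1 emitted=12 chunks_done=1
Byte 20 = 'r': mode=DATA_DONE remaining=0 emitted=13 chunks_done=1
Byte 21 = 0x0D: mode=DATA_CR remaining=0 emitted=13 chunks_done=1
Byte 22 = 0x0A: mode=SIZE remaining=0 emitted=13 chunks_done=2
Byte 23 = '8': mode=SIZE remaining=0 emitted=13 chunks_done=2
Byte 24 = 0x0D: mode=SIZE_CR remaining=0 emitted=13 chunks_done=2
Byte 25 = 0x0A: mode=DATA remaining=8 emitted=13 chunks_done=2
Byte 26 = '2': mode=DATA remaining=7 emitted=14 chunks_done=2
Byte 27 = 'v': mode=DATA remaining=6 emitted=15 chunks_done=2
Byte 28 = 'h': mode=DATA remaining=5 emitted=16 chunks_done=2
Byte 29 = 'w': mode=DATA remaining=4 emitted=17 chunks_done=2
Byte 30 = 'k': mode=DATA remaining=3 emitted=18 chunks_done=2
Byte 31 = 'o': mode=DATA remaining=2 emitted=19 chunks_done=2
Byte 32 = 'a': mode=DATA remaining=1 emitted=20 chunks_done=2
Byte 33 = '6': mode=DATA_DONE remaining=0 emitted=21 chunks_done=2
Byte 34 = 0x0D: mode=DATA_CR remaining=0 emitted=21 chunks_done=2
Byte 35 = 0x0A: mode=SIZE remaining=0 emitted=21 chunks_done=3
Byte 36 = '0': mode=SIZE remaining=0 emitted=21 chunks_done=3
Byte 37 = 0x0D: mode=SIZE_CR remaining=0 emitted=21 chunks_done=3
Byte 38 = 0x0A: mode=TERM remaining=0 emitted=21 chunks_done=3
Byte 39 = 0x0D: mode=TERM remaining=0 emitted=21 chunks_done=3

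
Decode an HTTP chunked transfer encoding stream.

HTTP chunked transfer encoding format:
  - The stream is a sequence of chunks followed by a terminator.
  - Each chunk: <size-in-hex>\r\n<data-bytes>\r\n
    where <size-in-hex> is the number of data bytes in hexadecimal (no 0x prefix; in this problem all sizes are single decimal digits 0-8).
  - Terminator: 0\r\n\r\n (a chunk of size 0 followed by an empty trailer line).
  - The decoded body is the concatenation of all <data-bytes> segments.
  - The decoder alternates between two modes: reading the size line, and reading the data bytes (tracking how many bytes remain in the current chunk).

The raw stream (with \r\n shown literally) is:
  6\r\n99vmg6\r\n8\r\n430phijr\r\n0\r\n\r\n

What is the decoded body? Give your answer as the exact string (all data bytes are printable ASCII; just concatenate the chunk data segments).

Answer: 99vmg6430phijr

Derivation:
Chunk 1: stream[0..1]='6' size=0x6=6, data at stream[3..9]='99vmg6' -> body[0..6], body so far='99vmg6'
Chunk 2: stream[11..12]='8' size=0x8=8, data at stream[14..22]='430phijr' -> body[6..14], body so far='99vmg6430phijr'
Chunk 3: stream[24..25]='0' size=0 (terminator). Final body='99vmg6430phijr' (14 bytes)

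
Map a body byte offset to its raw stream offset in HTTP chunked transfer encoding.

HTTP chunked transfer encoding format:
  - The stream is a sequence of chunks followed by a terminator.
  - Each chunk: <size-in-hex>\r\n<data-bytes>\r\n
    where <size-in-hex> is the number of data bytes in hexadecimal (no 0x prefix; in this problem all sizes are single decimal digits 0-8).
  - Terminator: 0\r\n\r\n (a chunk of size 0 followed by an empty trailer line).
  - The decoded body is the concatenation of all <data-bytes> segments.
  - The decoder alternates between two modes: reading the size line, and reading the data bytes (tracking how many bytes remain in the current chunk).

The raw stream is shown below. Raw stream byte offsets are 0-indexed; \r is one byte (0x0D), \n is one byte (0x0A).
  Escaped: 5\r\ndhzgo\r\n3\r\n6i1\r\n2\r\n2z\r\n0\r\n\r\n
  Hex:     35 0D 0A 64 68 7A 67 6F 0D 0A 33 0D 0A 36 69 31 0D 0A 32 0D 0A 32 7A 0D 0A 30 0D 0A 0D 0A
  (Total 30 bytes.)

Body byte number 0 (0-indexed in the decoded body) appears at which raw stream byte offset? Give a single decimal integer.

Answer: 3

Derivation:
Chunk 1: stream[0..1]='5' size=0x5=5, data at stream[3..8]='dhzgo' -> body[0..5], body so far='dhzgo'
Chunk 2: stream[10..11]='3' size=0x3=3, data at stream[13..16]='6i1' -> body[5..8], body so far='dhzgo6i1'
Chunk 3: stream[18..19]='2' size=0x2=2, data at stream[21..23]='2z' -> body[8..10], body so far='dhzgo6i12z'
Chunk 4: stream[25..26]='0' size=0 (terminator). Final body='dhzgo6i12z' (10 bytes)
Body byte 0 at stream offset 3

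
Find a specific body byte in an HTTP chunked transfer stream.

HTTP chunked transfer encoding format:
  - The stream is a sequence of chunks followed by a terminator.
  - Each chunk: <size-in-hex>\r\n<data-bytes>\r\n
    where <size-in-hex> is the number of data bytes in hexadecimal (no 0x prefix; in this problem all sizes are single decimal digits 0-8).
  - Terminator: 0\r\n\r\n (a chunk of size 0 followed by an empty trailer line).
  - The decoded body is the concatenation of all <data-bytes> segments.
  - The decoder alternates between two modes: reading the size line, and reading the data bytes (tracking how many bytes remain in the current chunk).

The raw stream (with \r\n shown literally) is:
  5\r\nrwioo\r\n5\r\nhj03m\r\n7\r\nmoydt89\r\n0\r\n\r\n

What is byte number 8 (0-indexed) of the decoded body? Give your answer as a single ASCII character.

Answer: 3

Derivation:
Chunk 1: stream[0..1]='5' size=0x5=5, data at stream[3..8]='rwioo' -> body[0..5], body so far='rwioo'
Chunk 2: stream[10..11]='5' size=0x5=5, data at stream[13..18]='hj03m' -> body[5..10], body so far='rwioohj03m'
Chunk 3: stream[20..21]='7' size=0x7=7, data at stream[23..30]='moydt89' -> body[10..17], body so far='rwioohj03mmoydt89'
Chunk 4: stream[32..33]='0' size=0 (terminator). Final body='rwioohj03mmoydt89' (17 bytes)
Body byte 8 = '3'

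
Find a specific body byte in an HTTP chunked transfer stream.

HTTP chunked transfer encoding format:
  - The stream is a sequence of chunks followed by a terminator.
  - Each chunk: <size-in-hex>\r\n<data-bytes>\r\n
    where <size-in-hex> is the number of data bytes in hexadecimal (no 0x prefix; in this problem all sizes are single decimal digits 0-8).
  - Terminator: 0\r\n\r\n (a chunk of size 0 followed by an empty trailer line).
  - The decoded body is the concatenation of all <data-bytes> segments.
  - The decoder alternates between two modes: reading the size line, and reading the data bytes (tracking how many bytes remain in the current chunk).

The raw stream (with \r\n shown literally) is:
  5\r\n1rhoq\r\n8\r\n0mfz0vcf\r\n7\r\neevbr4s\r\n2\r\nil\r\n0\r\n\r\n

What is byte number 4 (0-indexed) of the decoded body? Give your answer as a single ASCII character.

Answer: q

Derivation:
Chunk 1: stream[0..1]='5' size=0x5=5, data at stream[3..8]='1rhoq' -> body[0..5], body so far='1rhoq'
Chunk 2: stream[10..11]='8' size=0x8=8, data at stream[13..21]='0mfz0vcf' -> body[5..13], body so far='1rhoq0mfz0vcf'
Chunk 3: stream[23..24]='7' size=0x7=7, data at stream[26..33]='eevbr4s' -> body[13..20], body so far='1rhoq0mfz0vcfeevbr4s'
Chunk 4: stream[35..36]='2' size=0x2=2, data at stream[38..40]='il' -> body[20..22], body so far='1rhoq0mfz0vcfeevbr4sil'
Chunk 5: stream[42..43]='0' size=0 (terminator). Final body='1rhoq0mfz0vcfeevbr4sil' (22 bytes)
Body byte 4 = 'q'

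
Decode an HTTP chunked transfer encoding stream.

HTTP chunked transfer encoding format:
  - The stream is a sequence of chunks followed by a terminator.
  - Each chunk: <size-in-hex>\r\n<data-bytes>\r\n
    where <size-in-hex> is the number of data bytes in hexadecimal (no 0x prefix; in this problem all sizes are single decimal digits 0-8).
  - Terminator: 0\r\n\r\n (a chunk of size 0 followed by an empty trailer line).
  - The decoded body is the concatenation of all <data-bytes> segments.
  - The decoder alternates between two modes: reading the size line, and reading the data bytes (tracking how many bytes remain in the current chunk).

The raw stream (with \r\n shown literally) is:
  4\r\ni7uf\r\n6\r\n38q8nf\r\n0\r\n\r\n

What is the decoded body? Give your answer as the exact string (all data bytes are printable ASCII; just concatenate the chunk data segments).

Chunk 1: stream[0..1]='4' size=0x4=4, data at stream[3..7]='i7uf' -> body[0..4], body so far='i7uf'
Chunk 2: stream[9..10]='6' size=0x6=6, data at stream[12..18]='38q8nf' -> body[4..10], body so far='i7uf38q8nf'
Chunk 3: stream[20..21]='0' size=0 (terminator). Final body='i7uf38q8nf' (10 bytes)

Answer: i7uf38q8nf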